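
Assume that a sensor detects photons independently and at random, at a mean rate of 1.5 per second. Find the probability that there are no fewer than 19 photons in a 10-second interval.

Over the interval, μ = 1.5 × 10 = 15 (a 10-second interval = 10 seconds).
P(N ≥ 19) = 1 − P(N ≤ 18) = 1 − Σ_{j=0}^{18} e^(−μ) μ^j/j! ≈ 0.1805.

0.1805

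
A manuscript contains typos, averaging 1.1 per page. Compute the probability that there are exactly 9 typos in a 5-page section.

Over the interval, μ = 1.1 × 5 = 5.5 (a 5-page section = 5 pages).
P(N = 9) = e^(−μ) μ^9/9! = e^(−5.5) · 5.5^9/362880 ≈ 0.0519.

0.0519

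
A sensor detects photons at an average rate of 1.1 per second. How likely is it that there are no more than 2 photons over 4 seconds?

Over the interval, μ = 1.1 × 4 = 4.4 (4 seconds).
P(N ≤ 2) = Σ_{j=0}^{2} e^(−μ) μ^j/j! ≈ 0.1851.

0.1851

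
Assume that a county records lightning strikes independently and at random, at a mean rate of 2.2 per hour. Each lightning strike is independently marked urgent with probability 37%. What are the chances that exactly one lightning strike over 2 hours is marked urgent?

0.3196

Thinning: the lightning strikes that are marked urgent themselves form a Poisson process with rate 0.37 × 2.2 = 0.814 per hour.
Over the interval, μ = 0.814 × 2 = 1.628 (2 hours).
P(N = 1) = e^(−1.628) · 1.628^1/1! ≈ 0.3196.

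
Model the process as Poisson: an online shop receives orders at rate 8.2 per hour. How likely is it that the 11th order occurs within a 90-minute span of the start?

Over the interval, μ = 8.2 × 1.5 = 12.3 (a 90-minute span = 1.5 hours).
The 11th arrival falls in the interval iff at least 11 events occur there: P(S_11 ≤ t) = P(N ≥ 11) = 1 − P(N ≤ 10) ≈ 0.6834.

0.6834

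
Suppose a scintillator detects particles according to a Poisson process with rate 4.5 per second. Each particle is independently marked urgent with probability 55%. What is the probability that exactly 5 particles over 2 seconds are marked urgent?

Thinning: the particles that are marked urgent themselves form a Poisson process with rate 0.55 × 4.5 = 2.475 per second.
Over the interval, μ = 2.475 × 2 = 4.95 (2 seconds).
P(N = 5) = e^(−4.95) · 4.95^5/5! ≈ 0.1754.

0.1754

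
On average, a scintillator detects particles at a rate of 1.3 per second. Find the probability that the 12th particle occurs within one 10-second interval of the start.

Over the interval, μ = 1.3 × 10 = 13 (a 10-second interval = 10 seconds).
The 12th arrival falls in the interval iff at least 12 events occur there: P(S_12 ≤ t) = P(N ≥ 12) = 1 − P(N ≤ 11) ≈ 0.6468.

0.6468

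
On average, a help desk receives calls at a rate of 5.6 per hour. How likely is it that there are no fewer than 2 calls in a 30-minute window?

0.7689

Over the interval, μ = 5.6 × 0.5 = 2.8 (a 30-minute window = 0.5 hours).
P(N ≥ 2) = 1 − P(N ≤ 1) = 1 − Σ_{j=0}^{1} e^(−μ) μ^j/j! ≈ 0.7689.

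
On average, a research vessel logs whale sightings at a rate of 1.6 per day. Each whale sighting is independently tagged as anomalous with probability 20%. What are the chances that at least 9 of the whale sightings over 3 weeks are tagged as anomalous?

Thinning: the whale sightings that are tagged as anomalous themselves form a Poisson process with rate 0.2 × 1.6 = 0.32 per day.
Over the interval, μ = 0.32 × 21 = 6.72 (3 weeks = 21 days).
P(N ≥ 9) = 1 − P(N ≤ 8) ≈ 0.2352.

0.2352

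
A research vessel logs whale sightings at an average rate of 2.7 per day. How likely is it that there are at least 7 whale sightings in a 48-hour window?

Over the interval, μ = 2.7 × 2 = 5.4 (a 48-hour window = 2 days).
P(N ≥ 7) = 1 − P(N ≤ 6) = 1 − Σ_{j=0}^{6} e^(−μ) μ^j/j! ≈ 0.2983.

0.2983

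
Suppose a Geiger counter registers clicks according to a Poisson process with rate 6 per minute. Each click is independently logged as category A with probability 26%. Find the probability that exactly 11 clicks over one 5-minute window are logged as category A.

0.0667

Thinning: the clicks that are logged as category A themselves form a Poisson process with rate 0.26 × 6 = 1.56 per minute.
Over the interval, μ = 1.56 × 5 = 7.8 (a 5-minute window = 5 minutes).
P(N = 11) = e^(−7.8) · 7.8^11/11! ≈ 0.0667.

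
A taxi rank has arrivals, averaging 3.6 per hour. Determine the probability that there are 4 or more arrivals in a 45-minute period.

0.2859

Over the interval, μ = 3.6 × 0.75 = 2.7 (a 45-minute period = 0.75 hours).
P(N ≥ 4) = 1 − P(N ≤ 3) = 1 − Σ_{j=0}^{3} e^(−μ) μ^j/j! ≈ 0.2859.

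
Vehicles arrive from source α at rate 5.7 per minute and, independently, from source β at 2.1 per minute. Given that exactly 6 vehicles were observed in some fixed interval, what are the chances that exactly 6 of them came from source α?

0.1523

Given the total, each event is independently from source α with probability p = λ_α/(λ_α+λ_β) = 5.7/7.8 ≈ 0.7308.
So K ~ Binomial(6, 5.7/7.8): P(K = 6) = C(6,6) · (5.7/7.8)^6 · (2.1/7.8)^0 ≈ 0.1523.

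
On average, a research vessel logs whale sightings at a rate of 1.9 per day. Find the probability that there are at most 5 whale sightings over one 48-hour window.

0.8156

Over the interval, μ = 1.9 × 2 = 3.8 (a 48-hour window = 2 days).
P(N ≤ 5) = Σ_{j=0}^{5} e^(−μ) μ^j/j! ≈ 0.8156.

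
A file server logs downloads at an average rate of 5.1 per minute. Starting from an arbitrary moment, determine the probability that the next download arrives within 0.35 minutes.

Inter-arrival times are exponential with rate λ = 5.1 per minute.
P(T ≤ 0.35) = 1 − e^(−λt) = 1 − e^(−5.1 × 0.35) = 1 − e^(−1.785) ≈ 0.8322.

0.8322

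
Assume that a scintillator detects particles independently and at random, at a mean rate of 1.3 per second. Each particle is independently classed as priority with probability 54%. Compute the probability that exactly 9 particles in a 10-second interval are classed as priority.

Thinning: the particles that are classed as priority themselves form a Poisson process with rate 0.54 × 1.3 = 0.702 per second.
Over the interval, μ = 0.702 × 10 = 7.02 (a 10-second interval = 10 seconds).
P(N = 9) = e^(−7.02) · 7.02^9/9! ≈ 0.1020.

0.1020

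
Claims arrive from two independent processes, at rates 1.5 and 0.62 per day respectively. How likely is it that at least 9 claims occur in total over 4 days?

0.4741

Independent Poisson processes superpose: combined rate λ = 1.5 + 0.62 = 2.12 per day.
Over the interval, μ = 2.12 × 4 = 8.48 (4 days).
P(N ≥ 9) = 1 − P(N ≤ 8) ≈ 0.4741.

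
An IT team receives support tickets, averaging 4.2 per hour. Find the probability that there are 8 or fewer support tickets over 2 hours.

0.5369

Over the interval, μ = 4.2 × 2 = 8.4 (2 hours).
P(N ≤ 8) = Σ_{j=0}^{8} e^(−μ) μ^j/j! ≈ 0.5369.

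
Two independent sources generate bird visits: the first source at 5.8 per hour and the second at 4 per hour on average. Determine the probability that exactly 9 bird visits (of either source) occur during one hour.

0.1274

Independent Poisson processes superpose: combined rate λ = 5.8 + 4 = 9.8 per hour.
So μ = 9.8.
P(N = 9) = e^(−9.8) · 9.8^9/9! ≈ 0.1274.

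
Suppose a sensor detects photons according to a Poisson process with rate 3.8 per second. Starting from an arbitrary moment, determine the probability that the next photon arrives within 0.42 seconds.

0.7973

Inter-arrival times are exponential with rate λ = 3.8 per second.
P(T ≤ 0.42) = 1 − e^(−λt) = 1 − e^(−3.8 × 0.42) = 1 − e^(−1.596) ≈ 0.7973.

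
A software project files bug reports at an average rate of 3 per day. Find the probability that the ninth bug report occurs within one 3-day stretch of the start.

0.5443

Over the interval, μ = 3 × 3 = 9 (a 3-day stretch = 3 days).
The ninth arrival falls in the interval iff at least 9 events occur there: P(S_9 ≤ t) = P(N ≥ 9) = 1 − P(N ≤ 8) ≈ 0.5443.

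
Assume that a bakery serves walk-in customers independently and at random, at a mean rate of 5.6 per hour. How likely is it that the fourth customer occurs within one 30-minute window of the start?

0.3081

Over the interval, μ = 5.6 × 0.5 = 2.8 (a 30-minute window = 0.5 hours).
The fourth arrival falls in the interval iff at least 4 events occur there: P(S_4 ≤ t) = P(N ≥ 4) = 1 − P(N ≤ 3) ≈ 0.3081.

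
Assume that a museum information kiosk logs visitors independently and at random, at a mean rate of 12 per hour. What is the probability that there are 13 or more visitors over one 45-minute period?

Over the interval, μ = 12 × 0.75 = 9 (a 45-minute period = 0.75 hours).
P(N ≥ 13) = 1 − P(N ≤ 12) = 1 − Σ_{j=0}^{12} e^(−μ) μ^j/j! ≈ 0.1242.

0.1242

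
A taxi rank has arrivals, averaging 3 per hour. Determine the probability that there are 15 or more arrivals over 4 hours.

0.2280

Over the interval, μ = 3 × 4 = 12 (4 hours).
P(N ≥ 15) = 1 − P(N ≤ 14) = 1 − Σ_{j=0}^{14} e^(−μ) μ^j/j! ≈ 0.2280.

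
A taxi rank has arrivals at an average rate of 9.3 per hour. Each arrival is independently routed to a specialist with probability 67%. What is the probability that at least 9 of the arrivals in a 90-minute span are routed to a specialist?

Thinning: the arrivals that are routed to a specialist themselves form a Poisson process with rate 0.67 × 9.3 = 6.231 per hour.
Over the interval, μ = 6.231 × 1.5 = 9.3465 (a 90-minute span = 1.5 hours).
P(N ≥ 9) = 1 − P(N ≤ 8) ≈ 0.5890.

0.5890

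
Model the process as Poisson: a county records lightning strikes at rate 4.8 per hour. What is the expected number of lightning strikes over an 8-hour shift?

38.4

E[N] = λt = 4.8 × 8 = 38.4 (an 8-hour shift = 8 hours).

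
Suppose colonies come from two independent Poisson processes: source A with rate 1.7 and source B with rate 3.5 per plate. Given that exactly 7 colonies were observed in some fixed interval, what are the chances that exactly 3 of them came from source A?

0.2510

Given the total, each event is independently from source A with probability p = λ_A/(λ_A+λ_B) = 1.7/5.2 ≈ 0.3269.
So K ~ Binomial(7, 1.7/5.2): P(K = 3) = C(7,3) · (1.7/5.2)^3 · (3.5/5.2)^4 ≈ 0.2510.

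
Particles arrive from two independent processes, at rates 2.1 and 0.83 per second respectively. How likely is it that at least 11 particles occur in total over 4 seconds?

0.6227

Independent Poisson processes superpose: combined rate λ = 2.1 + 0.83 = 2.93 per second.
Over the interval, μ = 2.93 × 4 = 11.72 (4 seconds).
P(N ≥ 11) = 1 − P(N ≤ 10) ≈ 0.6227.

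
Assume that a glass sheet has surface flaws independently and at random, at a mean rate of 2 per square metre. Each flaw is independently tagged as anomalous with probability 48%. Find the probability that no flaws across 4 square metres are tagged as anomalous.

Thinning: the flaws that are tagged as anomalous themselves form a Poisson process with rate 0.48 × 2 = 0.96 per square metre.
Over the interval, μ = 0.96 × 4 = 3.84 (4 square metres).
P(N = 0) = e^(−3.84) · 3.84^0/0! ≈ 0.0215.

0.0215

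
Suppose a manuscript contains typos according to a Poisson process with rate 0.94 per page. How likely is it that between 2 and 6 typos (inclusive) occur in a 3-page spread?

0.7471

Over the interval, μ = 0.94 × 3 = 2.82 (a 3-page spread = 3 pages).
P(2 ≤ N ≤ 6) = Σ_{j=2}^{6} e^(−2.82) · 2.82^j/j! ≈ 0.7471.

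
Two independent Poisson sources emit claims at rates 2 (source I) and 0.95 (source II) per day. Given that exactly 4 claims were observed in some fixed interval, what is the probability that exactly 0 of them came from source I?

0.0108

Given the total, each event is independently from source I with probability p = λ_I/(λ_I+λ_II) = 2/2.95 ≈ 0.6780.
So K ~ Binomial(4, 2/2.95): P(K = 0) = C(4,0) · (2/2.95)^0 · (0.95/2.95)^4 ≈ 0.0108.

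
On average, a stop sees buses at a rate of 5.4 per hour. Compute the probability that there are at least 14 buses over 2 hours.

Over the interval, μ = 5.4 × 2 = 10.8 (2 hours).
P(N ≥ 14) = 1 − P(N ≤ 13) = 1 − Σ_{j=0}^{13} e^(−μ) μ^j/j! ≈ 0.2005.

0.2005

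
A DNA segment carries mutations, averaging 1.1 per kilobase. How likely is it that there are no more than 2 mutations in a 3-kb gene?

Over the interval, μ = 1.1 × 3 = 3.3 (a 3-kb gene = 3 kilobases).
P(N ≤ 2) = Σ_{j=0}^{2} e^(−μ) μ^j/j! ≈ 0.3594.

0.3594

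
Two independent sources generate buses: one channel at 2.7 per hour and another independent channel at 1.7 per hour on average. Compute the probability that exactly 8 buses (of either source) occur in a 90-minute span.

Independent Poisson processes superpose: combined rate λ = 2.7 + 1.7 = 4.4 per hour.
Over the interval, μ = 4.4 × 1.5 = 6.6 (a 90-minute span = 1.5 hours).
P(N = 8) = e^(−6.6) · 6.6^8/8! ≈ 0.1215.

0.1215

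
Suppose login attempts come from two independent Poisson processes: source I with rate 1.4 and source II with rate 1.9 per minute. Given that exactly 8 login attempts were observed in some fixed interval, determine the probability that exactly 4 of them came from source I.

Given the total, each event is independently from source I with probability p = λ_I/(λ_I+λ_II) = 1.4/3.3 ≈ 0.4242.
So K ~ Binomial(8, 1.4/3.3): P(K = 4) = C(8,4) · (1.4/3.3)^4 · (1.9/3.3)^4 ≈ 0.2492.

0.2492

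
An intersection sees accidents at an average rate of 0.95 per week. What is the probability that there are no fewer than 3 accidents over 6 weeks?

0.9232

Over the interval, μ = 0.95 × 6 = 5.7 (6 weeks).
P(N ≥ 3) = 1 − P(N ≤ 2) = 1 − Σ_{j=0}^{2} e^(−μ) μ^j/j! ≈ 0.9232.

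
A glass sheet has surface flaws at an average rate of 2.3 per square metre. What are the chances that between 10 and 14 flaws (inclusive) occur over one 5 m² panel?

Over the interval, μ = 2.3 × 5 = 11.5 (a 5 m² panel = 5 square metres).
P(10 ≤ N ≤ 14) = Σ_{j=10}^{14} e^(−11.5) · 11.5^j/j! ≈ 0.5265.

0.5265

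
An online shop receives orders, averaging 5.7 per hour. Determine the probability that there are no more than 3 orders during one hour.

With mean μ = 5.7 per hour,
P(N ≤ 3) = Σ_{j=0}^{3} e^(−μ) μ^j/j! ≈ 0.1800.

0.1800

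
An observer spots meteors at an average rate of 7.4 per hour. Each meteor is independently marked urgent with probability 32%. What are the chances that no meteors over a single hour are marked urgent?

Thinning: the meteors that are marked urgent themselves form a Poisson process with rate 0.32 × 7.4 = 2.368 per hour.
So μ = 2.368.
P(N = 0) = e^(−2.368) · 2.368^0/0! ≈ 0.0937.

0.0937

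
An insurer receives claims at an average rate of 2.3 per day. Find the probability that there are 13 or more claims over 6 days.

Over the interval, μ = 2.3 × 6 = 13.8 (6 days).
P(N ≥ 13) = 1 − P(N ≤ 12) = 1 − Σ_{j=0}^{12} e^(−μ) μ^j/j! ≈ 0.6216.

0.6216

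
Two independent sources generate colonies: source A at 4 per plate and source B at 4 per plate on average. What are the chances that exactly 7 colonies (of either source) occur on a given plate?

Independent Poisson processes superpose: combined rate λ = 4 + 4 = 8 per plate.
So μ = 8.
P(N = 7) = e^(−8) · 8^7/7! ≈ 0.1396.

0.1396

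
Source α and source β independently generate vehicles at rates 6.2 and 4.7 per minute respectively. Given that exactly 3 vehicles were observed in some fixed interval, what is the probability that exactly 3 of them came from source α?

Given the total, each event is independently from source α with probability p = λ_α/(λ_α+λ_β) = 6.2/10.9 ≈ 0.5688.
So K ~ Binomial(3, 6.2/10.9): P(K = 3) = C(3,3) · (6.2/10.9)^3 · (4.7/10.9)^0 ≈ 0.1840.

0.1840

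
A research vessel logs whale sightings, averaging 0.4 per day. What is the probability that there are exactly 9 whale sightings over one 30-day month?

Over the interval, μ = 0.4 × 30 = 12 (a 30-day month = 30 days).
P(N = 9) = e^(−μ) μ^9/9! = e^(−12) · 12^9/362880 ≈ 0.0874.

0.0874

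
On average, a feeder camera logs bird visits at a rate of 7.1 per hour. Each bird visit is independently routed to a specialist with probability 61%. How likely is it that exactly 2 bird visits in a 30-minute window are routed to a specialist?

Thinning: the bird visits that are routed to a specialist themselves form a Poisson process with rate 0.61 × 7.1 = 4.331 per hour.
Over the interval, μ = 4.331 × 0.5 = 2.1655 (a 30-minute window = 0.5 hours).
P(N = 2) = e^(−2.1655) · 2.1655^2/2! ≈ 0.2689.

0.2689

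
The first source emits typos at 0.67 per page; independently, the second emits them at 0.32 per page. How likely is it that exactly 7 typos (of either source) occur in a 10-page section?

0.0928

Independent Poisson processes superpose: combined rate λ = 0.67 + 0.32 = 0.99 per page.
Over the interval, μ = 0.99 × 10 = 9.9 (a 10-page section = 10 pages).
P(N = 7) = e^(−9.9) · 9.9^7/7! ≈ 0.0928.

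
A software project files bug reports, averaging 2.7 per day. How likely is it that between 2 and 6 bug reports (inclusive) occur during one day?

0.7308

With mean μ = 2.7 per day,
P(2 ≤ N ≤ 6) = Σ_{j=2}^{6} e^(−2.7) · 2.7^j/j! ≈ 0.7308.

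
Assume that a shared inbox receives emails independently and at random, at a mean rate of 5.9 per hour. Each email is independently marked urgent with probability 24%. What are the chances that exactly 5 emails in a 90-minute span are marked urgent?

0.0431

Thinning: the emails that are marked urgent themselves form a Poisson process with rate 0.24 × 5.9 = 1.416 per hour.
Over the interval, μ = 1.416 × 1.5 = 2.124 (a 90-minute span = 1.5 hours).
P(N = 5) = e^(−2.124) · 2.124^5/5! ≈ 0.0431.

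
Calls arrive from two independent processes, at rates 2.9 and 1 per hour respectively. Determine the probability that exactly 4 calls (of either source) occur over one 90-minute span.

0.1405

Independent Poisson processes superpose: combined rate λ = 2.9 + 1 = 3.9 per hour.
Over the interval, μ = 3.9 × 1.5 = 5.85 (a 90-minute span = 1.5 hours).
P(N = 4) = e^(−5.85) · 5.85^4/4! ≈ 0.1405.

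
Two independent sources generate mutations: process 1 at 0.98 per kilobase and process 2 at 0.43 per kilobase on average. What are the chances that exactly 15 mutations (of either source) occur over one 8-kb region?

Independent Poisson processes superpose: combined rate λ = 0.98 + 0.43 = 1.41 per kilobase.
Over the interval, μ = 1.41 × 8 = 11.28 (an 8-kb region = 8 kilobases).
P(N = 15) = e^(−11.28) · 11.28^15/15! ≈ 0.0588.

0.0588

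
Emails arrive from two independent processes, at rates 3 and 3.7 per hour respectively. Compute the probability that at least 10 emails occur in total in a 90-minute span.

Independent Poisson processes superpose: combined rate λ = 3 + 3.7 = 6.7 per hour.
Over the interval, μ = 6.7 × 1.5 = 10.05 (a 90-minute span = 1.5 hours).
P(N ≥ 10) = 1 − P(N ≤ 9) ≈ 0.5483.

0.5483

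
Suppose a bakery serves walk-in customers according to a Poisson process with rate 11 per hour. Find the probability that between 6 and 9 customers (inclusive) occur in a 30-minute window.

Over the interval, μ = 11 × 0.5 = 5.5 (a 30-minute window = 0.5 hours).
P(6 ≤ N ≤ 9) = Σ_{j=6}^{9} e^(−5.5) · 5.5^j/j! ≈ 0.4173.

0.4173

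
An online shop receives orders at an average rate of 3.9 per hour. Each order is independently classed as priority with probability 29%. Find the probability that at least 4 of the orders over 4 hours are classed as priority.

0.6617

Thinning: the orders that are classed as priority themselves form a Poisson process with rate 0.29 × 3.9 = 1.131 per hour.
Over the interval, μ = 1.131 × 4 = 4.524 (4 hours).
P(N ≥ 4) = 1 − P(N ≤ 3) ≈ 0.6617.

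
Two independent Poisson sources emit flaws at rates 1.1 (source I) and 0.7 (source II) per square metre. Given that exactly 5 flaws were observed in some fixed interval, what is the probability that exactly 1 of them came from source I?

Given the total, each event is independently from source I with probability p = λ_I/(λ_I+λ_II) = 1.1/1.8 ≈ 0.6111.
So K ~ Binomial(5, 1.1/1.8): P(K = 1) = C(5,1) · (1.1/1.8)^1 · (0.7/1.8)^4 ≈ 0.0699.

0.0699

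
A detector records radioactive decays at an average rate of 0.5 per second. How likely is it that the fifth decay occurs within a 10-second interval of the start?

Over the interval, μ = 0.5 × 10 = 5 (a 10-second interval = 10 seconds).
The fifth arrival falls in the interval iff at least 5 events occur there: P(S_5 ≤ t) = P(N ≥ 5) = 1 − P(N ≤ 4) ≈ 0.5595.

0.5595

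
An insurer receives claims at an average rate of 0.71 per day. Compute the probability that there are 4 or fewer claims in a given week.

0.4458

Over the interval, μ = 0.71 × 7 = 4.97 (a week = 7 days).
P(N ≤ 4) = Σ_{j=0}^{4} e^(−μ) μ^j/j! ≈ 0.4458.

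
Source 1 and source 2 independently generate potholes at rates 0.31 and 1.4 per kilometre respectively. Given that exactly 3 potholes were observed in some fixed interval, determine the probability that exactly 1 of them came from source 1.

Given the total, each event is independently from source 1 with probability p = λ_1/(λ_1+λ_2) = 0.31/1.71 ≈ 0.1813.
So K ~ Binomial(3, 0.31/1.71): P(K = 1) = C(3,1) · (0.31/1.71)^1 · (1.4/1.71)^2 ≈ 0.3645.

0.3645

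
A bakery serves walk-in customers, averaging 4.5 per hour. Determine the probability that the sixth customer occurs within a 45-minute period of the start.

Over the interval, μ = 4.5 × 0.75 = 3.375 (a 45-minute period = 0.75 hours).
The sixth arrival falls in the interval iff at least 6 events occur there: P(S_6 ≤ t) = P(N ≥ 6) = 1 − P(N ≤ 5) ≈ 0.1263.

0.1263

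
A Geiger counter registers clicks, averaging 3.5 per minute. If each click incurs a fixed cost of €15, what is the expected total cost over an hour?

€3150

E[N] = 3.5 × 60 = 210 (an hour = 60 minutes); E[cost] = 210 × €15 = €3150.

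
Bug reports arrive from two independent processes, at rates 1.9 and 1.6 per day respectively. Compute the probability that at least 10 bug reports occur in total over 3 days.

0.6029

Independent Poisson processes superpose: combined rate λ = 1.9 + 1.6 = 3.5 per day.
Over the interval, μ = 3.5 × 3 = 10.5 (3 days).
P(N ≥ 10) = 1 − P(N ≤ 9) ≈ 0.6029.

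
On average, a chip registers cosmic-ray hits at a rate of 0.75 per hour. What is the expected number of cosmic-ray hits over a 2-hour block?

1.5

E[N] = λt = 0.75 × 2 = 1.5 (a 2-hour block = 2 hours).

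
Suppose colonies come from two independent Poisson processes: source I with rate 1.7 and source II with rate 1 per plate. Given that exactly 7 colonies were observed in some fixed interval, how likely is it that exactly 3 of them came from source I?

0.1644

Given the total, each event is independently from source I with probability p = λ_I/(λ_I+λ_II) = 1.7/2.7 ≈ 0.6296.
So K ~ Binomial(7, 1.7/2.7): P(K = 3) = C(7,3) · (1.7/2.7)^3 · (1/2.7)^4 ≈ 0.1644.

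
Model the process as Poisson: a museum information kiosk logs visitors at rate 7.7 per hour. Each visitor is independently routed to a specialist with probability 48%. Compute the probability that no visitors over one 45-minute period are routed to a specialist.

Thinning: the visitors that are routed to a specialist themselves form a Poisson process with rate 0.48 × 7.7 = 3.696 per hour.
Over the interval, μ = 3.696 × 0.75 = 2.772 (a 45-minute period = 0.75 hours).
P(N = 0) = e^(−2.772) · 2.772^0/0! ≈ 0.0625.

0.0625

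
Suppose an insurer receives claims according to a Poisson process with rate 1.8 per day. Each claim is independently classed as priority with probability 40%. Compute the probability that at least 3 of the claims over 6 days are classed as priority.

Thinning: the claims that are classed as priority themselves form a Poisson process with rate 0.4 × 1.8 = 0.72 per day.
Over the interval, μ = 0.72 × 6 = 4.32 (6 days).
P(N ≥ 3) = 1 − P(N ≤ 2) ≈ 0.8051.

0.8051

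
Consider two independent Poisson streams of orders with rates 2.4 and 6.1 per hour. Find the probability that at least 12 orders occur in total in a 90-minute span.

0.6210

Independent Poisson processes superpose: combined rate λ = 2.4 + 6.1 = 8.5 per hour.
Over the interval, μ = 8.5 × 1.5 = 12.75 (a 90-minute span = 1.5 hours).
P(N ≥ 12) = 1 − P(N ≤ 11) ≈ 0.6210.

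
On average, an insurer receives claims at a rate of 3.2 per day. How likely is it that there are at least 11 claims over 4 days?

Over the interval, μ = 3.2 × 4 = 12.8 (4 days).
P(N ≥ 11) = 1 − P(N ≤ 10) = 1 − Σ_{j=0}^{10} e^(−μ) μ^j/j! ≈ 0.7307.

0.7307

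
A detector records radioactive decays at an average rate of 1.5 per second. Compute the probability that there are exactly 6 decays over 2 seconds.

Over the interval, μ = 1.5 × 2 = 3 (2 seconds).
P(N = 6) = e^(−μ) μ^6/6! = e^(−3) · 3^6/720 ≈ 0.0504.

0.0504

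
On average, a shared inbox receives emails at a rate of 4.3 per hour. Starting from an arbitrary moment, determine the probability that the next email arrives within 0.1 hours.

0.3495

Inter-arrival times are exponential with rate λ = 4.3 per hour.
P(T ≤ 0.1) = 1 − e^(−λt) = 1 − e^(−4.3 × 0.1) = 1 − e^(−0.43) ≈ 0.3495.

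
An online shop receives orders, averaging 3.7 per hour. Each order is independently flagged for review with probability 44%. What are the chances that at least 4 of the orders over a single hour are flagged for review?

0.0827

Thinning: the orders that are flagged for review themselves form a Poisson process with rate 0.44 × 3.7 = 1.628 per hour.
So μ = 1.628.
P(N ≥ 4) = 1 − P(N ≤ 3) ≈ 0.0827.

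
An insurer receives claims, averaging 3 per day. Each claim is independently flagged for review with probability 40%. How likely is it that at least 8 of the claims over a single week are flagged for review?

Thinning: the claims that are flagged for review themselves form a Poisson process with rate 0.4 × 3 = 1.2 per day.
Over the interval, μ = 1.2 × 7 = 8.4 (a week = 7 days).
P(N ≥ 8) = 1 − P(N ≤ 7) ≈ 0.6013.

0.6013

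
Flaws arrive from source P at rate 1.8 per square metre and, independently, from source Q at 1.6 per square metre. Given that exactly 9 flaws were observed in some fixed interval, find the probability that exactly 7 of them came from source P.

0.0929

Given the total, each event is independently from source P with probability p = λ_P/(λ_P+λ_Q) = 1.8/3.4 ≈ 0.5294.
So K ~ Binomial(9, 1.8/3.4): P(K = 7) = C(9,7) · (1.8/3.4)^7 · (1.6/3.4)^2 ≈ 0.0929.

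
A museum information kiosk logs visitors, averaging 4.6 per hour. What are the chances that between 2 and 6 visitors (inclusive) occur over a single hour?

With mean μ = 4.6 per hour,
P(2 ≤ N ≤ 6) = Σ_{j=2}^{6} e^(−4.6) · 4.6^j/j! ≈ 0.7617.

0.7617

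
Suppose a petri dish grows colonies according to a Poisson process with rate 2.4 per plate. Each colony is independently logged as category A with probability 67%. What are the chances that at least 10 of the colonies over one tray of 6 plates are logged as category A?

Thinning: the colonies that are logged as category A themselves form a Poisson process with rate 0.67 × 2.4 = 1.608 per plate.
Over the interval, μ = 1.608 × 6 = 9.648 (a tray of 6 plates = 6 plates).
P(N ≥ 10) = 1 − P(N ≤ 9) ≈ 0.4973.

0.4973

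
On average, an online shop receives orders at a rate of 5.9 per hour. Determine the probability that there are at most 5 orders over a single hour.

0.4619

With mean μ = 5.9 per hour,
P(N ≤ 5) = Σ_{j=0}^{5} e^(−μ) μ^j/j! ≈ 0.4619.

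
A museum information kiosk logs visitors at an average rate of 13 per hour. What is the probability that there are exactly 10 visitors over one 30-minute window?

Over the interval, μ = 13 × 0.5 = 6.5 (a 30-minute window = 0.5 hours).
P(N = 10) = e^(−μ) μ^10/10! = e^(−6.5) · 6.5^10/3628800 ≈ 0.0558.

0.0558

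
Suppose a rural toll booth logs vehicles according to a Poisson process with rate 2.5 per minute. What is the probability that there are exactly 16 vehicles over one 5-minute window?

0.0633

Over the interval, μ = 2.5 × 5 = 12.5 (a 5-minute window = 5 minutes).
P(N = 16) = e^(−μ) μ^16/16! = e^(−12.5) · 12.5^16/20922789888000 ≈ 0.0633.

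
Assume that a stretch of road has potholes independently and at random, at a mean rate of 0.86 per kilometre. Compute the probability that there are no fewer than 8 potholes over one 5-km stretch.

0.0710

Over the interval, μ = 0.86 × 5 = 4.3 (a 5-km stretch = 5 kilometres).
P(N ≥ 8) = 1 − P(N ≤ 7) = 1 − Σ_{j=0}^{7} e^(−μ) μ^j/j! ≈ 0.0710.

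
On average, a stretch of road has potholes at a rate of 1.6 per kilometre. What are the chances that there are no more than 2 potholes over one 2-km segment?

0.3799

Over the interval, μ = 1.6 × 2 = 3.2 (a 2-km segment = 2 kilometres).
P(N ≤ 2) = Σ_{j=0}^{2} e^(−μ) μ^j/j! ≈ 0.3799.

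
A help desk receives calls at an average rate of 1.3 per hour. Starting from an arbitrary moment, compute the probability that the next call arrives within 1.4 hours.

Inter-arrival times are exponential with rate λ = 1.3 per hour.
P(T ≤ 1.4) = 1 − e^(−λt) = 1 − e^(−1.3 × 1.4) = 1 − e^(−1.82) ≈ 0.8380.

0.8380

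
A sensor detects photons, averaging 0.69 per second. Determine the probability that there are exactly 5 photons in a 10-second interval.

Over the interval, μ = 0.69 × 10 = 6.9 (a 10-second interval = 10 seconds).
P(N = 5) = e^(−μ) μ^5/5! = e^(−6.9) · 6.9^5/120 ≈ 0.1314.

0.1314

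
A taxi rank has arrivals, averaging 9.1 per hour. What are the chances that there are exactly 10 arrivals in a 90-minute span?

Over the interval, μ = 9.1 × 1.5 = 13.65 (a 90-minute span = 1.5 hours).
P(N = 10) = e^(−μ) μ^10/10! = e^(−13.65) · 13.65^10/3628800 ≈ 0.0730.

0.0730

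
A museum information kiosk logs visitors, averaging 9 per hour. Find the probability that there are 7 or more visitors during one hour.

With mean μ = 9 per hour,
P(N ≥ 7) = 1 − P(N ≤ 6) = 1 − Σ_{j=0}^{6} e^(−μ) μ^j/j! ≈ 0.7932.

0.7932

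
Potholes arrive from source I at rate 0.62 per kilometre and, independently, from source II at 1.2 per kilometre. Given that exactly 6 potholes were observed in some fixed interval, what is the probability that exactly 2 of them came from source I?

Given the total, each event is independently from source I with probability p = λ_I/(λ_I+λ_II) = 0.62/1.82 ≈ 0.3407.
So K ~ Binomial(6, 0.62/1.82): P(K = 2) = C(6,2) · (0.62/1.82)^2 · (1.2/1.82)^4 ≈ 0.3290.

0.3290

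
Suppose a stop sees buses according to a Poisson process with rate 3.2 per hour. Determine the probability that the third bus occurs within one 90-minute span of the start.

0.8575

Over the interval, μ = 3.2 × 1.5 = 4.8 (a 90-minute span = 1.5 hours).
The third arrival falls in the interval iff at least 3 events occur there: P(S_3 ≤ t) = P(N ≥ 3) = 1 − P(N ≤ 2) ≈ 0.8575.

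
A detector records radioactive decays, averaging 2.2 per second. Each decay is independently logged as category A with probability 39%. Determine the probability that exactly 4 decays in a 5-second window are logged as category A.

0.1934

Thinning: the decays that are logged as category A themselves form a Poisson process with rate 0.39 × 2.2 = 0.858 per second.
Over the interval, μ = 0.858 × 5 = 4.29 (a 5-second window = 5 seconds).
P(N = 4) = e^(−4.29) · 4.29^4/4! ≈ 0.1934.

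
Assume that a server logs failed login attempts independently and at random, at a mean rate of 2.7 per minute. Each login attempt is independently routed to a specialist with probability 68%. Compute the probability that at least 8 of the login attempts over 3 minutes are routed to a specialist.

0.1915

Thinning: the login attempts that are routed to a specialist themselves form a Poisson process with rate 0.68 × 2.7 = 1.836 per minute.
Over the interval, μ = 1.836 × 3 = 5.508 (3 minutes).
P(N ≥ 8) = 1 − P(N ≤ 7) ≈ 0.1915.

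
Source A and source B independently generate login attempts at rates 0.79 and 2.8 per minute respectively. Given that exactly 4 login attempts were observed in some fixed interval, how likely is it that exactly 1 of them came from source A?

0.4176

Given the total, each event is independently from source A with probability p = λ_A/(λ_A+λ_B) = 0.79/3.59 ≈ 0.2201.
So K ~ Binomial(4, 0.79/3.59): P(K = 1) = C(4,1) · (0.79/3.59)^1 · (2.8/3.59)^3 ≈ 0.4176.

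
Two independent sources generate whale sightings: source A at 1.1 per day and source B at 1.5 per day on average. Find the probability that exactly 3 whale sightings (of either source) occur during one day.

0.2176

Independent Poisson processes superpose: combined rate λ = 1.1 + 1.5 = 2.6 per day.
So μ = 2.6.
P(N = 3) = e^(−2.6) · 2.6^3/3! ≈ 0.2176.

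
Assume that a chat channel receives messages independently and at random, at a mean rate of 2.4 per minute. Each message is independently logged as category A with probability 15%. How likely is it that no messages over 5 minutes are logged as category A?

0.1653

Thinning: the messages that are logged as category A themselves form a Poisson process with rate 0.15 × 2.4 = 0.36 per minute.
Over the interval, μ = 0.36 × 5 = 1.8 (5 minutes).
P(N = 0) = e^(−1.8) · 1.8^0/0! ≈ 0.1653.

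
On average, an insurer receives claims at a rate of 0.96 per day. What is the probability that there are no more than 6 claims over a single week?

0.4922

Over the interval, μ = 0.96 × 7 = 6.72 (a week = 7 days).
P(N ≤ 6) = Σ_{j=0}^{6} e^(−μ) μ^j/j! ≈ 0.4922.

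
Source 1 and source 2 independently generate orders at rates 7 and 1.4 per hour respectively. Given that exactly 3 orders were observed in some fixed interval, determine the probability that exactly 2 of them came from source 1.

0.3472

Given the total, each event is independently from source 1 with probability p = λ_1/(λ_1+λ_2) = 7/8.4 ≈ 0.8333.
So K ~ Binomial(3, 7/8.4): P(K = 2) = C(3,2) · (7/8.4)^2 · (1.4/8.4)^1 ≈ 0.3472.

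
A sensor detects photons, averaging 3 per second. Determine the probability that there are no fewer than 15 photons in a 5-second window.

0.5343

Over the interval, μ = 3 × 5 = 15 (a 5-second window = 5 seconds).
P(N ≥ 15) = 1 − P(N ≤ 14) = 1 − Σ_{j=0}^{14} e^(−μ) μ^j/j! ≈ 0.5343.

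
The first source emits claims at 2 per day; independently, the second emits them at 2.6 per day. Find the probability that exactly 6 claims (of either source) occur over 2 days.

0.0851

Independent Poisson processes superpose: combined rate λ = 2 + 2.6 = 4.6 per day.
Over the interval, μ = 4.6 × 2 = 9.2 (2 days).
P(N = 6) = e^(−9.2) · 9.2^6/6! ≈ 0.0851.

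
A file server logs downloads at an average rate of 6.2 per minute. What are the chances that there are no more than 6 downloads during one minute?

With mean μ = 6.2 per minute,
P(N ≤ 6) = Σ_{j=0}^{6} e^(−μ) μ^j/j! ≈ 0.5742.

0.5742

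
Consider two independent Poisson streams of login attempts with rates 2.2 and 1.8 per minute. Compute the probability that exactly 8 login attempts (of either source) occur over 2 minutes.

Independent Poisson processes superpose: combined rate λ = 2.2 + 1.8 = 4 per minute.
Over the interval, μ = 4 × 2 = 8 (2 minutes).
P(N = 8) = e^(−8) · 8^8/8! ≈ 0.1396.

0.1396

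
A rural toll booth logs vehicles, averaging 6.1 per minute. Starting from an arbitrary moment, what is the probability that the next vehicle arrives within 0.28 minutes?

0.8188

Inter-arrival times are exponential with rate λ = 6.1 per minute.
P(T ≤ 0.28) = 1 − e^(−λt) = 1 − e^(−6.1 × 0.28) = 1 − e^(−1.708) ≈ 0.8188.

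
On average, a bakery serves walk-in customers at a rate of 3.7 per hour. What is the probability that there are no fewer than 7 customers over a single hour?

With mean μ = 3.7 per hour,
P(N ≥ 7) = 1 − P(N ≤ 6) = 1 − Σ_{j=0}^{6} e^(−μ) μ^j/j! ≈ 0.0818.

0.0818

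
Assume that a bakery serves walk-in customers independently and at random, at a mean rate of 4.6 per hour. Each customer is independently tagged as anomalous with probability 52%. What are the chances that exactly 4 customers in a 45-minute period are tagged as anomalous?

0.0718

Thinning: the customers that are tagged as anomalous themselves form a Poisson process with rate 0.52 × 4.6 = 2.392 per hour.
Over the interval, μ = 2.392 × 0.75 = 1.794 (a 45-minute period = 0.75 hours).
P(N = 4) = e^(−1.794) · 1.794^4/4! ≈ 0.0718.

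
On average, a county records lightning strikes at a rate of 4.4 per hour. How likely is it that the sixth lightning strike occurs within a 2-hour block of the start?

0.8716

Over the interval, μ = 4.4 × 2 = 8.8 (a 2-hour block = 2 hours).
The sixth arrival falls in the interval iff at least 6 events occur there: P(S_6 ≤ t) = P(N ≥ 6) = 1 − P(N ≤ 5) ≈ 0.8716.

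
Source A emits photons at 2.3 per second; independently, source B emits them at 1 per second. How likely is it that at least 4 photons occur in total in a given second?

0.4197

Independent Poisson processes superpose: combined rate λ = 2.3 + 1 = 3.3 per second.
So μ = 3.3.
P(N ≥ 4) = 1 − P(N ≤ 3) ≈ 0.4197.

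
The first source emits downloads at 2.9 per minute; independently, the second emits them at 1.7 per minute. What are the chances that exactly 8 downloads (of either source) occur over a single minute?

Independent Poisson processes superpose: combined rate λ = 2.9 + 1.7 = 4.6 per minute.
So μ = 4.6.
P(N = 8) = e^(−4.6) · 4.6^8/8! ≈ 0.0500.

0.0500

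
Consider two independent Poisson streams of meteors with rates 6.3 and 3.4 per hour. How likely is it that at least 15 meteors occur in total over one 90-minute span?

0.4877

Independent Poisson processes superpose: combined rate λ = 6.3 + 3.4 = 9.7 per hour.
Over the interval, μ = 9.7 × 1.5 = 14.55 (a 90-minute span = 1.5 hours).
P(N ≥ 15) = 1 − P(N ≤ 14) ≈ 0.4877.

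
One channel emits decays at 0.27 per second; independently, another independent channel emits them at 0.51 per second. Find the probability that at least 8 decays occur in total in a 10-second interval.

Independent Poisson processes superpose: combined rate λ = 0.27 + 0.51 = 0.78 per second.
Over the interval, μ = 0.78 × 10 = 7.8 (a 10-second interval = 10 seconds).
P(N ≥ 8) = 1 − P(N ≤ 7) ≈ 0.5188.

0.5188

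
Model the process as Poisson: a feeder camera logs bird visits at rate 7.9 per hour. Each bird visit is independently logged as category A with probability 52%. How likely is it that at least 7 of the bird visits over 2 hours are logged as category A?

0.7123

Thinning: the bird visits that are logged as category A themselves form a Poisson process with rate 0.52 × 7.9 = 4.108 per hour.
Over the interval, μ = 4.108 × 2 = 8.216 (2 hours).
P(N ≥ 7) = 1 − P(N ≤ 6) ≈ 0.7123.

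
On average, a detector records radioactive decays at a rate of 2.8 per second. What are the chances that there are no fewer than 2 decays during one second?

0.7689

With mean μ = 2.8 per second,
P(N ≥ 2) = 1 − P(N ≤ 1) = 1 − Σ_{j=0}^{1} e^(−μ) μ^j/j! ≈ 0.7689.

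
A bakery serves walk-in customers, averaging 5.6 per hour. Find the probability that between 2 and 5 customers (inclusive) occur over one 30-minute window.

Over the interval, μ = 5.6 × 0.5 = 2.8 (a 30-minute window = 0.5 hours).
P(2 ≤ N ≤ 5) = Σ_{j=2}^{5} e^(−2.8) · 2.8^j/j! ≈ 0.7038.

0.7038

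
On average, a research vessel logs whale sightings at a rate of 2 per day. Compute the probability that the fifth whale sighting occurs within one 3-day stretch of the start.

Over the interval, μ = 2 × 3 = 6 (a 3-day stretch = 3 days).
The fifth arrival falls in the interval iff at least 5 events occur there: P(S_5 ≤ t) = P(N ≥ 5) = 1 − P(N ≤ 4) ≈ 0.7149.

0.7149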